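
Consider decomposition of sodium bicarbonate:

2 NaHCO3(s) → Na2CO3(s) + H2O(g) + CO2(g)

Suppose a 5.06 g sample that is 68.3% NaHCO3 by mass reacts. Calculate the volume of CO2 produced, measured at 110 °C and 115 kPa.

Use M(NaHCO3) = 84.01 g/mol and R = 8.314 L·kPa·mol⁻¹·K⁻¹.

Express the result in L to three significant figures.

mass of NaHCO3 = 5.06 × 68.3/100 = 3.456 g
n(NaHCO3) = 3.456 / 84.01 = 0.04114 mol
n(CO2) = (1/2) × 0.04114 = 0.02057 mol
V = nRT/P = 0.02057 × 8.314 × 383.15 / 115 = 0.5698 L

0.570 L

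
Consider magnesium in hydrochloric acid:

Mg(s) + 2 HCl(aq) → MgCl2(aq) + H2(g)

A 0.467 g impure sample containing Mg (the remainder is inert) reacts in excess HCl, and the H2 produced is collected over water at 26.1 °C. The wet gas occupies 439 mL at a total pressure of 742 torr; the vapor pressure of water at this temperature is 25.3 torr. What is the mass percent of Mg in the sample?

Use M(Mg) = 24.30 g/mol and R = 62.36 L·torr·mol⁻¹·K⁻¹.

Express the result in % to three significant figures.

87.7 %

P(H2) = 742 − 25.3 = 716.7 torr
n(H2) = PV/RT = (716.7 × 0.4390) / (62.36 × 299.25) = 0.01686 mol
n(Mg) = (1/1) × 0.01686 = 0.01686 mol
m(Mg) = 0.01686 × 24.30 = 0.4097 g
%Mg = 0.4097 / 0.467 × 100 = 87.73%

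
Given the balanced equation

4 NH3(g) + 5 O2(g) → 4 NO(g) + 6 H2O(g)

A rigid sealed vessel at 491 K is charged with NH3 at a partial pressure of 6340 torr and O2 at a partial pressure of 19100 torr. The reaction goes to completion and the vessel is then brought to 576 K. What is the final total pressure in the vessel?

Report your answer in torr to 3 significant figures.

31700 torr

At constant V, partial pressures at 491 K are proportional to moles, so apply stoichiometry directly to pressures.
P(O2) required for 6340 torr of NH3 = (5/4) × 6340 = 7925 torr; available 19100 torr, so NH3 is limiting.
P(O2) remaining = 19100 − (5/4) × 6340 = 11180 torr
P(gaseous products) = (4+6)/4 × 6340 = 15850 torr
P_total at 491 K = 11180 + 15850 = 27030 torr
Scaling to 576 K: P = 27030 × 576/491 = 31710 torr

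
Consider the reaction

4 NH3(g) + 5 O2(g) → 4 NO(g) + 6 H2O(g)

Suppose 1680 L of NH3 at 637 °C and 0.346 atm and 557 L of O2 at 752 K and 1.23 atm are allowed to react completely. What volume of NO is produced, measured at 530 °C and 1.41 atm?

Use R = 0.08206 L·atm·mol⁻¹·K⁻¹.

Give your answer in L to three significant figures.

n(NH3) = PV/RT = (0.346 × 1680) / (0.08206 × 910.15) = 7.783 mol
n(O2) = PV/RT = (1.23 × 557) / (0.08206 × 752) = 11.10 mol
For 7.783 mol NH3, stoichiometry requires (5/4) × 7.783 = 9.729 mol O2; 11.10 mol is available, so NH3 is limiting.
n(NO) = (4/4) × 7.783 = 7.783 mol
V(NO) = nRT/P = 7.783 × 0.08206 × 803.15 / 1.41 = 363.8 L

364 L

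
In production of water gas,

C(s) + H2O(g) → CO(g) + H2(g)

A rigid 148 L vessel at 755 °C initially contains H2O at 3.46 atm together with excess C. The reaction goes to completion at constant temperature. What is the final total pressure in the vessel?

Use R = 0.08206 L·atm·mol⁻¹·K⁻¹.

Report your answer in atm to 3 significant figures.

Rigid vessel, constant T ⇒ P scales with total gas moles (1 → 2).
P_final = (2/1) × 3.46 = 6.920 atm

6.92 atm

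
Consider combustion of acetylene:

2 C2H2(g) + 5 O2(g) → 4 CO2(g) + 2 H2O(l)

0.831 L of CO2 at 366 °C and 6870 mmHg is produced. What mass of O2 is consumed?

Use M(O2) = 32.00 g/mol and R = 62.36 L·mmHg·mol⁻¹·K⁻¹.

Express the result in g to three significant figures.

n(CO2) = PV/RT = (6870 × 0.831) / (62.36 × 639.15) = 0.1432 mol
n(O2) = (5/4) × 0.1432 = 0.1790 mol
m(O2) = 0.1790 × 32.00 = 5.728 g

5.73 g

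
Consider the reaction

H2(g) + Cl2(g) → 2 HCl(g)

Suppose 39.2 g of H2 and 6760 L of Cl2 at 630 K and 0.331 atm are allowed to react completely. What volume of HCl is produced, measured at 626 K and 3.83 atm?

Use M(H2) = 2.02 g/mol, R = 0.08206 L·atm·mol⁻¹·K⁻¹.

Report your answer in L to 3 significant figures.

n(H2) = 39.2 / 2.02 = 19.41 mol
n(Cl2) = PV/RT = (0.331 × 6760) / (0.08206 × 630) = 43.28 mol
For 19.41 mol H2, stoichiometry requires (1/1) × 19.41 = 19.41 mol Cl2; 43.28 mol is available, so H2 is limiting.
n(HCl) = (2/1) × 19.41 = 38.82 mol
V(HCl) = nRT/P = 38.82 × 0.08206 × 626 / 3.83 = 520.7 L

521 L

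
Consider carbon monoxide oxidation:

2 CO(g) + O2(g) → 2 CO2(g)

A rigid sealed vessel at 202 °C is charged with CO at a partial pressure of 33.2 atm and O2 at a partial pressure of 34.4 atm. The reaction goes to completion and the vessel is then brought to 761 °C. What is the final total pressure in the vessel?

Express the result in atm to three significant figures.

Because the vessel is rigid and T is held at 202 °C, work the stoichiometry in partial pressures (P_i = n_iRT/V).
P(O2) required for 33.2 atm of CO = (1/2) × 33.2 = 16.60 atm; available 34.4 atm, so CO is limiting.
P(O2) remaining = 34.4 − (1/2) × 33.2 = 17.80 atm
P(gaseous products) = (2)/2 × 33.2 = 33.20 atm
P_total at 202 °C = 17.80 + 33.20 = 51.00 atm
Scaling to 761 °C: P = 51.00 × 1034.15/475.15 = 111.0 atm

111 atm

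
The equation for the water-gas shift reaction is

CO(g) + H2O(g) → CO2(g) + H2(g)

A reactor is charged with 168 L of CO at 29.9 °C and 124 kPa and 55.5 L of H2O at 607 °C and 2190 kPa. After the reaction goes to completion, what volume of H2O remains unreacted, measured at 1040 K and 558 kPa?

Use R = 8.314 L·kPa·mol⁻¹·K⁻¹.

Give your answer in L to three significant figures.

129 L

n(CO) = PV/RT = (124 × 168) / (8.314 × 303.05) = 8.268 mol
n(H2O) = PV/RT = (2190 × 55.5) / (8.314 × 880.15) = 16.61 mol
For 8.268 mol CO, stoichiometry requires (1/1) × 8.268 = 8.268 mol H2O; 16.61 mol is available, so CO is limiting.
n(H2O) consumed = (1/1) × 8.268 = 8.268 mol; remaining = 16.61 − 8.268 = 8.342 mol
V(H2O) = nRT/P = 8.342 × 8.314 × 1040 / 558 = 129.3 L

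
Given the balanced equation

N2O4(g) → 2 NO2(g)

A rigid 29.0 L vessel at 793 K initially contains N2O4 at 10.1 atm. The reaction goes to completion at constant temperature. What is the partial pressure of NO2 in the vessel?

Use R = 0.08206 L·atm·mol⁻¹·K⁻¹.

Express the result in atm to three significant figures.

n(N2O4)₀ = PV/RT = (10.1 × 29.0) / (0.08206 × 793) = 4.501 mol
n(NO2) = (2/1) × 4.501 = 9.002 mol
P(NO2) = nRT/V = 9.002 × 0.08206 × 793 / 29.0 = 20.20 atm

20.2 atm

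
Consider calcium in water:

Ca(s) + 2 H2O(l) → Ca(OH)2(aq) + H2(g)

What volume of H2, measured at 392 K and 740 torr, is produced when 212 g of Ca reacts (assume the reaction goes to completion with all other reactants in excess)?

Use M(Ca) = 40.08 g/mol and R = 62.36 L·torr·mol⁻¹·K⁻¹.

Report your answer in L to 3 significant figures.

n(Ca) = 212.0 / 40.08 = 5.289 mol
n(H2) = (1/1) × 5.289 = 5.289 mol
V = nRT/P = 5.289 × 62.36 × 392 / 740 = 174.7 L

175 L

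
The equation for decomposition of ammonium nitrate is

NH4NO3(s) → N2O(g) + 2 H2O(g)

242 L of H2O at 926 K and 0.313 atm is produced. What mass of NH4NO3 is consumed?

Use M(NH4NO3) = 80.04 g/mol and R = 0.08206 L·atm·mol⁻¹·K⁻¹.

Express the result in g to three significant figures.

n(H2O) = PV/RT = (0.313 × 242) / (0.08206 × 926) = 0.9968 mol
n(NH4NO3) = (1/2) × 0.9968 = 0.4984 mol
m(NH4NO3) = 0.4984 × 80.04 = 39.89 g

39.9 g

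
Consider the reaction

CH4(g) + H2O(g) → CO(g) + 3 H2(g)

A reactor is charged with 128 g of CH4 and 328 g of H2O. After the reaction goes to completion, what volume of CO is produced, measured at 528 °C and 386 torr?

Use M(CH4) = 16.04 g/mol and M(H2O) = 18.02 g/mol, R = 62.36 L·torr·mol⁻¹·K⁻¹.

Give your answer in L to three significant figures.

n(CH4) = 128 / 16.04 = 7.980 mol
n(H2O) = 328 / 18.02 = 18.20 mol
For 7.980 mol CH4, stoichiometry requires (1/1) × 7.980 = 7.980 mol H2O; 18.20 mol is available, so CH4 is limiting.
n(CO) = (1/1) × 7.980 = 7.980 mol
V(CO) = nRT/P = 7.980 × 62.36 × 801.15 / 386 = 1033 L

1030 L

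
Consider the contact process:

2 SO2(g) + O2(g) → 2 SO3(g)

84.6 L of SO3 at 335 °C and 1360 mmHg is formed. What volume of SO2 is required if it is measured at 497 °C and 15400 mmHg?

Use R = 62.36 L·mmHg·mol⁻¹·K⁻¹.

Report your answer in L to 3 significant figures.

9.46 L

n(SO3) = PV/RT = (1360 × 84.6) / (62.36 × 608.15) = 3.034 mol
n(SO2) = (2/2) × 3.034 = 3.034 mol
V = nRT/P = 3.034 × 62.36 × 770.15 / 15400 = 9.462 L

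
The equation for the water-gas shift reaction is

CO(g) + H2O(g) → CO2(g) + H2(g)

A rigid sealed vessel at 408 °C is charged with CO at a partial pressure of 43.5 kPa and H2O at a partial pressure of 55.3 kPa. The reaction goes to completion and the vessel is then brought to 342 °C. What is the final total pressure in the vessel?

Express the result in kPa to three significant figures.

89.2 kPa

With V and T fixed, P_i ∝ n_i, so the mole ratios apply directly to partial pressures at 408 °C.
P(H2O) required for 43.5 kPa of CO = (1/1) × 43.5 = 43.50 kPa; available 55.3 kPa, so CO is limiting.
P(H2O) remaining = 55.3 − (1/1) × 43.5 = 11.80 kPa
P(gaseous products) = (1+1)/1 × 43.5 = 87.00 kPa
P_total at 408 °C = 11.80 + 87.00 = 98.80 kPa
Scaling to 342 °C: P = 98.80 × 615.15/681.15 = 89.23 kPa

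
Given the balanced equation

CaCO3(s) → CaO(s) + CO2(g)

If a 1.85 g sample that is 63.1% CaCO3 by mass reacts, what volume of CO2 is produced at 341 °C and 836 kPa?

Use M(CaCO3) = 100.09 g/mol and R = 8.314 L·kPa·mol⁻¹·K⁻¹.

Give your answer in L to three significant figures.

mass of CaCO3 = 1.85 × 63.1/100 = 1.167 g
n(CaCO3) = 1.167 / 100.09 = 0.01166 mol
n(CO2) = (1/1) × 0.01166 = 0.01166 mol
V = nRT/P = 0.01166 × 8.314 × 614.15 / 836 = 0.07122 L

0.0712 L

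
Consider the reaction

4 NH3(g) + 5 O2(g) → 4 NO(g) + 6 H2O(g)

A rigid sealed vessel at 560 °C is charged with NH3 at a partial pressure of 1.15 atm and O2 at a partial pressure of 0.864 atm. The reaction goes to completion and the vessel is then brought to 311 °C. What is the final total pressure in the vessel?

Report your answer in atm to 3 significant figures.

1.53 atm

With V and T fixed, P_i ∝ n_i, so the mole ratios apply directly to partial pressures at 560 °C.
P(O2) required for 1.15 atm of NH3 = (5/4) × 1.15 = 1.438 atm; available 0.864 atm, so O2 is limiting.
P(NH3) remaining = 1.15 − (4/5) × 0.864 = 0.4588 atm
P(gaseous products) = (4+6)/5 × 0.864 = 1.728 atm
P_total at 560 °C = 0.4588 + 1.728 = 2.187 atm
Scaling to 311 °C: P = 2.187 × 584.15/833.15 = 1.533 atm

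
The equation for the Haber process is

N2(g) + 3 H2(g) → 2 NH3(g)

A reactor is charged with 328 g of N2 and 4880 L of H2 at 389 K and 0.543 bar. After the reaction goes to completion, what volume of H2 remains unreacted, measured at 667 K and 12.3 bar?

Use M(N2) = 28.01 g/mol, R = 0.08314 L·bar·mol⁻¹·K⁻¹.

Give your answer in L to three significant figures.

n(N2) = 328 / 28.01 = 11.71 mol
n(H2) = PV/RT = (0.543 × 4880) / (0.08314 × 389) = 81.93 mol
For 11.71 mol N2, stoichiometry requires (3/1) × 11.71 = 35.13 mol H2; 81.93 mol is available, so N2 is limiting.
n(H2) consumed = (3/1) × 11.71 = 35.13 mol; remaining = 81.93 − 35.13 = 46.80 mol
V(H2) = nRT/P = 46.80 × 0.08314 × 667 / 12.3 = 211.0 L

211 L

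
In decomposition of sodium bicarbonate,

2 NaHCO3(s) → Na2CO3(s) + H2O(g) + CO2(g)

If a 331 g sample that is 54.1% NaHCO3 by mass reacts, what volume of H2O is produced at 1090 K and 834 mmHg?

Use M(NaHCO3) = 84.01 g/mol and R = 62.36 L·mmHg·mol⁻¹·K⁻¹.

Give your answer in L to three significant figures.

86.9 L

mass of NaHCO3 = 331 × 54.1/100 = 179.1 g
n(NaHCO3) = 179.1 / 84.01 = 2.132 mol
n(H2O) = (1/2) × 2.132 = 1.066 mol
V = nRT/P = 1.066 × 62.36 × 1090 / 834 = 86.88 L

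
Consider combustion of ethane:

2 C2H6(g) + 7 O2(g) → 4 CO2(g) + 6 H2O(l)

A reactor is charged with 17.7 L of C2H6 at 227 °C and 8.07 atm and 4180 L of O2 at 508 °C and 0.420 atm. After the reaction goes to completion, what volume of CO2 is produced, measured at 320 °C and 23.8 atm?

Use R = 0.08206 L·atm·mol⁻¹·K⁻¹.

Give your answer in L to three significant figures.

n(C2H6) = PV/RT = (8.07 × 17.7) / (0.08206 × 500.15) = 3.480 mol
n(O2) = PV/RT = (0.420 × 4180) / (0.08206 × 781.15) = 27.39 mol
For 3.480 mol C2H6, stoichiometry requires (7/2) × 3.480 = 12.18 mol O2; 27.39 mol is available, so C2H6 is limiting.
n(CO2) = (4/2) × 3.480 = 6.960 mol
V(CO2) = nRT/P = 6.960 × 0.08206 × 593.15 / 23.8 = 14.23 L

14.2 L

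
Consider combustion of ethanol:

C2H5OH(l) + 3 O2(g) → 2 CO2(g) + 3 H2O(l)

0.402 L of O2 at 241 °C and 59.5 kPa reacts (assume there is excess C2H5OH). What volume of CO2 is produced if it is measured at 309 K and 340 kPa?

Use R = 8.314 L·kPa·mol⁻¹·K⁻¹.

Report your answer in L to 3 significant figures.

0.0282 L

n(O2) = PV/RT = (59.5 × 0.402) / (8.314 × 514.15) = 0.005596 mol
n(CO2) = (2/3) × 0.005596 = 0.003731 mol
V = nRT/P = 0.003731 × 8.314 × 309 / 340 = 0.02819 L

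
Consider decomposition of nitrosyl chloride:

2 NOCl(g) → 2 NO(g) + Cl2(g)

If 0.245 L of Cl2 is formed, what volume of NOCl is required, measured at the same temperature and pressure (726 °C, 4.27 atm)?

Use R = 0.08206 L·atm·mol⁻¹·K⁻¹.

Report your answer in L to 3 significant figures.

0.490 L

At constant T and P, gas volumes are in the mole ratio: V(NOCl) = (2/1) × 0.245 = 0.4900 L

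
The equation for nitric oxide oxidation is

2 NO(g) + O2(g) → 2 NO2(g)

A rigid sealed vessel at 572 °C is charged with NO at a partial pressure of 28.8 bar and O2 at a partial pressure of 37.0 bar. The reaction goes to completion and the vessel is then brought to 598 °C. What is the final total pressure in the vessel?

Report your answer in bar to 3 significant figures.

At constant V, partial pressures at 572 °C are proportional to moles, so apply stoichiometry directly to pressures.
P(O2) required for 28.8 bar of NO = (1/2) × 28.8 = 14.40 bar; available 37.0 bar, so NO is limiting.
P(O2) remaining = 37.0 − (1/2) × 28.8 = 22.60 bar
P(gaseous products) = (2)/2 × 28.8 = 28.80 bar
P_total at 572 °C = 22.60 + 28.80 = 51.40 bar
Scaling to 598 °C: P = 51.40 × 871.15/845.15 = 52.98 bar

53.0 bar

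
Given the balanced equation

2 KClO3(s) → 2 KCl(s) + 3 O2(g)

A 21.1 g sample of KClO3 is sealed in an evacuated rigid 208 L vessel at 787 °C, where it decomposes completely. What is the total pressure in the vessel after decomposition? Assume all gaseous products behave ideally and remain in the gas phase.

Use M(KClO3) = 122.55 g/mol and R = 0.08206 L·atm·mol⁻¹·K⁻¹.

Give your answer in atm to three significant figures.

0.108 atm

n(KClO3) = 21.1 / 122.55 = 0.1722 mol
n(gas produced) = (3/2) × 0.1722 = 0.2583 mol
P = nRT/V = 0.2583 × 0.08206 × 1060.15 / 208 = 0.1080 atm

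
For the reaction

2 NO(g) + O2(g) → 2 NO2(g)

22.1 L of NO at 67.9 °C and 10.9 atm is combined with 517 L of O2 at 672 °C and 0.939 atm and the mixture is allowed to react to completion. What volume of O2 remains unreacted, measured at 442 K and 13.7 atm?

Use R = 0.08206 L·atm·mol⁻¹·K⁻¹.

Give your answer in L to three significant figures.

n(NO) = PV/RT = (10.9 × 22.1) / (0.08206 × 341.05) = 8.607 mol
n(O2) = PV/RT = (0.939 × 517) / (0.08206 × 945.15) = 6.259 mol
For 8.607 mol NO, stoichiometry requires (1/2) × 8.607 = 4.303 mol O2; 6.259 mol is available, so NO is limiting.
n(O2) consumed = (1/2) × 8.607 = 4.303 mol; remaining = 6.259 − 4.303 = 1.956 mol
V(O2) = nRT/P = 1.956 × 0.08206 × 442 / 13.7 = 5.178 L

5.18 L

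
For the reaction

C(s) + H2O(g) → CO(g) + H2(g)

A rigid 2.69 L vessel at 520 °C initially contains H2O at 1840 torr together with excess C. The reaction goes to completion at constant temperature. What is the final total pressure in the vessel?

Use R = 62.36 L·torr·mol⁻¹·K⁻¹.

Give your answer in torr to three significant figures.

3680 torr

Rigid vessel, constant T ⇒ P scales with total gas moles (1 → 2).
P_final = (2/1) × 1840 = 3680 torr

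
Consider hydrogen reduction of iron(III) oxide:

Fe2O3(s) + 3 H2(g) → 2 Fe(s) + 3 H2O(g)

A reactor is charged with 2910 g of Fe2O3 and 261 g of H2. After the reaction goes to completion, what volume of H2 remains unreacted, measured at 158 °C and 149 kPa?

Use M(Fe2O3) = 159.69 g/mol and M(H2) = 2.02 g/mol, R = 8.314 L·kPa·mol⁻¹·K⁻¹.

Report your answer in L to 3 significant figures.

n(Fe2O3) = 2910 / 159.69 = 18.22 mol
n(H2) = 261 / 2.02 = 129.2 mol
For 18.22 mol Fe2O3, stoichiometry requires (3/1) × 18.22 = 54.66 mol H2; 129.2 mol is available, so Fe2O3 is limiting.
n(H2) consumed = (3/1) × 18.22 = 54.66 mol; remaining = 129.2 − 54.66 = 74.54 mol
V(H2) = nRT/P = 74.54 × 8.314 × 431.15 / 149 = 1793 L

1790 L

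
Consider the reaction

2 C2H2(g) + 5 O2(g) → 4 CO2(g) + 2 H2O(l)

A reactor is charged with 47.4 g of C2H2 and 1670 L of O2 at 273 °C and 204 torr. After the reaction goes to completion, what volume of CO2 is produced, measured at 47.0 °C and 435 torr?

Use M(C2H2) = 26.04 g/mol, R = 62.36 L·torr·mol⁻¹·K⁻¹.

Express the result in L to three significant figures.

n(C2H2) = 47.4 / 26.04 = 1.820 mol
n(O2) = PV/RT = (204 × 1670) / (62.36 × 546.15) = 10.00 mol
For 1.820 mol C2H2, stoichiometry requires (5/2) × 1.820 = 4.550 mol O2; 10.00 mol is available, so C2H2 is limiting.
n(CO2) = (4/2) × 1.820 = 3.640 mol
V(CO2) = nRT/P = 3.640 × 62.36 × 320.15 / 435 = 167.1 L

167 L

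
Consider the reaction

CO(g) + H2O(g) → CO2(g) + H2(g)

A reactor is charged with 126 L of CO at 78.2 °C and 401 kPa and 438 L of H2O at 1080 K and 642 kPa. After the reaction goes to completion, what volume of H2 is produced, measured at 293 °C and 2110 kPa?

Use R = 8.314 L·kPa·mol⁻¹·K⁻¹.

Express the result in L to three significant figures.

38.6 L

n(CO) = PV/RT = (401 × 126) / (8.314 × 351.35) = 17.30 mol
n(H2O) = PV/RT = (642 × 438) / (8.314 × 1080) = 31.32 mol
For 17.30 mol CO, stoichiometry requires (1/1) × 17.30 = 17.30 mol H2O; 31.32 mol is available, so CO is limiting.
n(H2) = (1/1) × 17.30 = 17.30 mol
V(H2) = nRT/P = 17.30 × 8.314 × 566.15 / 2110 = 38.59 L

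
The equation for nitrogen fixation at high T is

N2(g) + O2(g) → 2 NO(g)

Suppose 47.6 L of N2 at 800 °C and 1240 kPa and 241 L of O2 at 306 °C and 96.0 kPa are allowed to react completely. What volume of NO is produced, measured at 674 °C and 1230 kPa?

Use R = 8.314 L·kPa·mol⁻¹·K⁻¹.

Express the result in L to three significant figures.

n(N2) = PV/RT = (1240 × 47.6) / (8.314 × 1073.15) = 6.615 mol
n(O2) = PV/RT = (96.0 × 241) / (8.314 × 579.15) = 4.805 mol
For 6.615 mol N2, stoichiometry requires (1/1) × 6.615 = 6.615 mol O2; 4.805 mol is available, so O2 is limiting.
n(NO) = (2/1) × 4.805 = 9.610 mol
V(NO) = nRT/P = 9.610 × 8.314 × 947.15 / 1230 = 61.52 L

61.5 L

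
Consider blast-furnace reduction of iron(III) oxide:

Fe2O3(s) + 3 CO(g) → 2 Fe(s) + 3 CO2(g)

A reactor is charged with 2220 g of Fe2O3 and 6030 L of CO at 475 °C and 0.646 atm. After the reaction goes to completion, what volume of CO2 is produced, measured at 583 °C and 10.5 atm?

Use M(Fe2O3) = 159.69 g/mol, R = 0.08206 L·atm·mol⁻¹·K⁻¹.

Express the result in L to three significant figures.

279 L

n(Fe2O3) = 2220 / 159.69 = 13.90 mol
n(CO) = PV/RT = (0.646 × 6030) / (0.08206 × 748.15) = 63.45 mol
For 13.90 mol Fe2O3, stoichiometry requires (3/1) × 13.90 = 41.70 mol CO; 63.45 mol is available, so Fe2O3 is limiting.
n(CO2) = (3/1) × 13.90 = 41.70 mol
V(CO2) = nRT/P = 41.70 × 0.08206 × 856.15 / 10.5 = 279.0 L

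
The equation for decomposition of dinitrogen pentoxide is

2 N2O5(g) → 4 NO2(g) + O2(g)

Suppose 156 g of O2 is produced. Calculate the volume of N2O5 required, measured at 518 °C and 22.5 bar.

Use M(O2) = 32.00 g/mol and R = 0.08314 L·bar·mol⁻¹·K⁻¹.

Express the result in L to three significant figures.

n(O2) = 156.0 / 32.00 = 4.875 mol
n(N2O5) = (2/1) × 4.875 = 9.750 mol
V = nRT/P = 9.750 × 0.08314 × 791.15 / 22.5 = 28.50 L

28.5 L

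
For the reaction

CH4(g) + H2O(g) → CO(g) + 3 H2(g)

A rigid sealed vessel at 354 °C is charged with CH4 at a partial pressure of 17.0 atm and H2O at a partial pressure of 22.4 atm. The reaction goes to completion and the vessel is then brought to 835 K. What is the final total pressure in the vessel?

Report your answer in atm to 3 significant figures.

97.7 atm

At constant V, partial pressures at 354 °C are proportional to moles, so apply stoichiometry directly to pressures.
P(H2O) required for 17.0 atm of CH4 = (1/1) × 17.0 = 17.00 atm; available 22.4 atm, so CH4 is limiting.
P(H2O) remaining = 22.4 − (1/1) × 17.0 = 5.400 atm
P(gaseous products) = (1+3)/1 × 17.0 = 68.00 atm
P_total at 354 °C = 5.400 + 68.00 = 73.40 atm
Scaling to 835 K: P = 73.40 × 835/627.15 = 97.73 atm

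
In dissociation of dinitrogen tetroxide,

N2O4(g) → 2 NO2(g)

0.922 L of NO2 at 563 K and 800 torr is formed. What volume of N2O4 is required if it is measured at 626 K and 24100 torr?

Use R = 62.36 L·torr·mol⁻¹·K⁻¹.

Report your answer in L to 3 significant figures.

0.0170 L

n(NO2) = PV/RT = (800 × 0.922) / (62.36 × 563) = 0.02101 mol
n(N2O4) = (1/2) × 0.02101 = 0.01051 mol
V = nRT/P = 0.01051 × 62.36 × 626 / 24100 = 0.01702 L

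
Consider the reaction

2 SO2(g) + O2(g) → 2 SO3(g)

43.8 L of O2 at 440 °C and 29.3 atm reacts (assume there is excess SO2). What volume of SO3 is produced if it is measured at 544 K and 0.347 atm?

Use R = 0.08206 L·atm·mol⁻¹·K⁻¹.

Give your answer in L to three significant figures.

5640 L

n(O2) = PV/RT = (29.3 × 43.8) / (0.08206 × 713.15) = 21.93 mol
n(SO3) = (2/1) × 21.93 = 43.86 mol
V = nRT/P = 43.86 × 0.08206 × 544 / 0.347 = 5642 L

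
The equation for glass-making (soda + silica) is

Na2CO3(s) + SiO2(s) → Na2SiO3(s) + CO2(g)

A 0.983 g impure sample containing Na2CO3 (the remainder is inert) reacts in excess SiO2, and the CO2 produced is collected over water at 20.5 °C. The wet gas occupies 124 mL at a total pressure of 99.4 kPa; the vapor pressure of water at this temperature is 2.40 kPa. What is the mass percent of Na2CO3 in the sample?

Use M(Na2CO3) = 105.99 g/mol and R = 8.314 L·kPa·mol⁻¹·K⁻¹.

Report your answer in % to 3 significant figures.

P(CO2) = 99.4 − 2.40 = 97.00 kPa
n(CO2) = PV/RT = (97.00 × 0.1240) / (8.314 × 293.65) = 0.004927 mol
n(Na2CO3) = (1/1) × 0.004927 = 0.004927 mol
m(Na2CO3) = 0.004927 × 105.99 = 0.5222 g
%Na2CO3 = 0.5222 / 0.983 × 100 = 53.12%

53.1 %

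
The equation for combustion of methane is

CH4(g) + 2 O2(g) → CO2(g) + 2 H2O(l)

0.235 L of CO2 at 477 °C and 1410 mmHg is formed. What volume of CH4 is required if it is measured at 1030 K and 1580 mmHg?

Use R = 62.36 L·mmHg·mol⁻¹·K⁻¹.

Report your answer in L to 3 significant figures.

0.288 L

n(CO2) = PV/RT = (1410 × 0.235) / (62.36 × 750.15) = 0.007083 mol
n(CH4) = (1/1) × 0.007083 = 0.007083 mol
V = nRT/P = 0.007083 × 62.36 × 1030 / 1580 = 0.2879 L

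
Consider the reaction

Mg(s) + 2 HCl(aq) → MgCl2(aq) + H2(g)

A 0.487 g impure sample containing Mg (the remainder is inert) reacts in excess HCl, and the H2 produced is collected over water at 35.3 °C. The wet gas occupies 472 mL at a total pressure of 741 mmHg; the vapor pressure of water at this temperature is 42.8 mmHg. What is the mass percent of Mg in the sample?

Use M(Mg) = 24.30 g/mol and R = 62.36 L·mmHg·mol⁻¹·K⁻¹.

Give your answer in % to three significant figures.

85.5 %

P(H2) = 741 − 42.8 = 698.2 mmHg
n(H2) = PV/RT = (698.2 × 0.4720) / (62.36 × 308.45) = 0.01713 mol
n(Mg) = (1/1) × 0.01713 = 0.01713 mol
m(Mg) = 0.01713 × 24.30 = 0.4163 g
%Mg = 0.4163 / 0.487 × 100 = 85.48%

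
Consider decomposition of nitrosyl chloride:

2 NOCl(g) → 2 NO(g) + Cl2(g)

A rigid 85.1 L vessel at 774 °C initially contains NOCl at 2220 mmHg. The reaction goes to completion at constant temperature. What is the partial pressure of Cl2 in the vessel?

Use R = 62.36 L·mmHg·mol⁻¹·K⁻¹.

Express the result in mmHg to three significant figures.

n(NOCl)₀ = PV/RT = (2220 × 85.1) / (62.36 × 1047.15) = 2.893 mol
n(Cl2) = (1/2) × 2.893 = 1.446 mol
P(Cl2) = nRT/V = 1.446 × 62.36 × 1047.15 / 85.1 = 1110 mmHg

1110 mmHg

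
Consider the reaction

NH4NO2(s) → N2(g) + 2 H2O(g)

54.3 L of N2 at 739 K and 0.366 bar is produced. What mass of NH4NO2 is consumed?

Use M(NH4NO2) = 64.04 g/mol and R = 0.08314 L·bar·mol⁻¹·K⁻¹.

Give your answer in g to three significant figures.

n(N2) = PV/RT = (0.366 × 54.3) / (0.08314 × 739) = 0.3235 mol
n(NH4NO2) = (1/1) × 0.3235 = 0.3235 mol
m(NH4NO2) = 0.3235 × 64.04 = 20.72 g

20.7 g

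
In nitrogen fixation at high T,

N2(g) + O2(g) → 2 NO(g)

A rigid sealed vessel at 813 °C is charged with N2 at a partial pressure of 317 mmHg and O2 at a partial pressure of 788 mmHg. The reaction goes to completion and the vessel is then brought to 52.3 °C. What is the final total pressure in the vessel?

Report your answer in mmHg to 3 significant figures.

331 mmHg

With V and T fixed, P_i ∝ n_i, so the mole ratios apply directly to partial pressures at 813 °C.
P(O2) required for 317 mmHg of N2 = (1/1) × 317 = 317.0 mmHg; available 788 mmHg, so N2 is limiting.
P(O2) remaining = 788 − (1/1) × 317 = 471.0 mmHg
P(gaseous products) = (2)/1 × 317 = 634.0 mmHg
P_total at 813 °C = 471.0 + 634.0 = 1105 mmHg
Scaling to 52.3 °C: P = 1105 × 325.45/1086.15 = 331.1 mmHg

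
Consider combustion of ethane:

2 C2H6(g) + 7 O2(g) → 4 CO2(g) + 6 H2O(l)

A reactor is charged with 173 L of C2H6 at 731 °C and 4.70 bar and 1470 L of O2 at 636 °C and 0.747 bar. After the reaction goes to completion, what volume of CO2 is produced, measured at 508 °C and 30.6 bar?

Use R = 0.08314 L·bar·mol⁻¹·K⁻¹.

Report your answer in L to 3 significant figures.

n(C2H6) = PV/RT = (4.70 × 173) / (0.08314 × 1004.15) = 9.739 mol
n(O2) = PV/RT = (0.747 × 1470) / (0.08314 × 909.15) = 14.53 mol
For 9.739 mol C2H6, stoichiometry requires (7/2) × 9.739 = 34.09 mol O2; 14.53 mol is available, so O2 is limiting.
n(CO2) = (4/7) × 14.53 = 8.303 mol
V(CO2) = nRT/P = 8.303 × 0.08314 × 781.15 / 30.6 = 17.62 L

17.6 L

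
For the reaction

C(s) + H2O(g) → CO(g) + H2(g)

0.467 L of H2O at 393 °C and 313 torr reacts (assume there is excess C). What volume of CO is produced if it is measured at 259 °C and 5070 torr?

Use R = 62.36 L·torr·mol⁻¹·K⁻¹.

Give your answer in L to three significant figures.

n(H2O) = PV/RT = (313 × 0.467) / (62.36 × 666.15) = 0.003519 mol
n(CO) = (1/1) × 0.003519 = 0.003519 mol
V = nRT/P = 0.003519 × 62.36 × 532.15 / 5070 = 0.02303 L

0.0230 L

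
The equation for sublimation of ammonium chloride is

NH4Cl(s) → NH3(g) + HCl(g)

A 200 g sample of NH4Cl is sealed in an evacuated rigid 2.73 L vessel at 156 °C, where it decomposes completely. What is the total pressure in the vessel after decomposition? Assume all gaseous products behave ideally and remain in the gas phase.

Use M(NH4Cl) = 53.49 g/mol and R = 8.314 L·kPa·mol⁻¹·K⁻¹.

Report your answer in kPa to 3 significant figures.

n(NH4Cl) = 200 / 53.49 = 3.739 mol
n(gas produced) = (2/1) × 3.739 = 7.478 mol
P = nRT/V = 7.478 × 8.314 × 429.15 / 2.73 = 9773 kPa

9770 kPa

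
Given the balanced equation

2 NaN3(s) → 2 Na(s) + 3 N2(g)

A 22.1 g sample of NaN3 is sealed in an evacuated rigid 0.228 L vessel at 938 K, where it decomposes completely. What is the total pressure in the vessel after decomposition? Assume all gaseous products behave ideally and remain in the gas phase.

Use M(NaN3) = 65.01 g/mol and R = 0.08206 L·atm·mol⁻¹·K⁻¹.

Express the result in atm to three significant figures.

n(NaN3) = 22.1 / 65.01 = 0.3399 mol
n(gas produced) = (3/2) × 0.3399 = 0.5098 mol
P = nRT/V = 0.5098 × 0.08206 × 938 / 0.228 = 172.1 atm

172 atm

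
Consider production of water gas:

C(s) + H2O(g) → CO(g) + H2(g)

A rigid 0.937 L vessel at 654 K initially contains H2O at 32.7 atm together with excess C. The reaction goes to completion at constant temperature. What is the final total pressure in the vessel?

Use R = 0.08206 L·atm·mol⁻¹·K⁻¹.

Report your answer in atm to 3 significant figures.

Rigid vessel, constant T ⇒ P scales with total gas moles (1 → 2).
P_final = (2/1) × 32.7 = 65.40 atm

65.4 atm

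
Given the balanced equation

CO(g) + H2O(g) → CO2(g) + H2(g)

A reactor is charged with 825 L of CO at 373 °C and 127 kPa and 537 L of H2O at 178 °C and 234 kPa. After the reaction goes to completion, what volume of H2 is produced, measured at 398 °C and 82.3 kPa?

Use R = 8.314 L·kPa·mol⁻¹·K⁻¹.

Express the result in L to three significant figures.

n(CO) = PV/RT = (127 × 825) / (8.314 × 646.15) = 19.50 mol
n(H2O) = PV/RT = (234 × 537) / (8.314 × 451.15) = 33.50 mol
For 19.50 mol CO, stoichiometry requires (1/1) × 19.50 = 19.50 mol H2O; 33.50 mol is available, so CO is limiting.
n(H2) = (1/1) × 19.50 = 19.50 mol
V(H2) = nRT/P = 19.50 × 8.314 × 671.15 / 82.3 = 1322 L

1320 L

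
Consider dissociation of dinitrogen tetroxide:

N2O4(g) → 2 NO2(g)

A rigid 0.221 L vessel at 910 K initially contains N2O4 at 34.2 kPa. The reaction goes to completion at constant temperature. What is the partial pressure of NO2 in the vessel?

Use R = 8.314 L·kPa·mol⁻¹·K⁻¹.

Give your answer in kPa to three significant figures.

n(N2O4)₀ = PV/RT = (34.2 × 0.221) / (8.314 × 910) = 0.0009990 mol
n(NO2) = (2/1) × 0.0009990 = 0.001998 mol
P(NO2) = nRT/V = 0.001998 × 8.314 × 910 / 0.221 = 68.40 kPa

68.4 kPa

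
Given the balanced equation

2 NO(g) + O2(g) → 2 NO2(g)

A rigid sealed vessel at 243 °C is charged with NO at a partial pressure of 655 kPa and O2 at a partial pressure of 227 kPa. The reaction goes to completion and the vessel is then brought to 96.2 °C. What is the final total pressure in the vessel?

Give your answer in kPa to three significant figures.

469 kPa

With V and T fixed, P_i ∝ n_i, so the mole ratios apply directly to partial pressures at 243 °C.
P(O2) required for 655 kPa of NO = (1/2) × 655 = 327.5 kPa; available 227 kPa, so O2 is limiting.
P(NO) remaining = 655 − (2/1) × 227 = 201.0 kPa
P(gaseous products) = (2)/1 × 227 = 454.0 kPa
P_total at 243 °C = 201.0 + 454.0 = 655.0 kPa
Scaling to 96.2 °C: P = 655.0 × 369.35/516.15 = 468.7 kPa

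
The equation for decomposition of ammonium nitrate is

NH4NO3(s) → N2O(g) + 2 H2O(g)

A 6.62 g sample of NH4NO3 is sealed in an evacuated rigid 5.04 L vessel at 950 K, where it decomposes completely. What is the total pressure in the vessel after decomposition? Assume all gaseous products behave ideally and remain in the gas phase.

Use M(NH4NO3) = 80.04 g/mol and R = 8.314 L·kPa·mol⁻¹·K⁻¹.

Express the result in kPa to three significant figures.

389 kPa

n(NH4NO3) = 6.62 / 80.04 = 0.08271 mol
n(gas produced) = (3/1) × 0.08271 = 0.2481 mol
P = nRT/V = 0.2481 × 8.314 × 950 / 5.04 = 388.8 kPa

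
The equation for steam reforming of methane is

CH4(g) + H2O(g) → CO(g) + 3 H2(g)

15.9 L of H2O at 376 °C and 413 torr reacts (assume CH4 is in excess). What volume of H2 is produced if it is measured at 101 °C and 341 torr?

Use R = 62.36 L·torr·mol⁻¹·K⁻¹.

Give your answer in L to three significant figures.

33.3 L

n(H2O) = PV/RT = (413 × 15.9) / (62.36 × 649.15) = 0.1622 mol
n(H2) = (3/1) × 0.1622 = 0.4866 mol
V = nRT/P = 0.4866 × 62.36 × 374.15 / 341 = 33.29 L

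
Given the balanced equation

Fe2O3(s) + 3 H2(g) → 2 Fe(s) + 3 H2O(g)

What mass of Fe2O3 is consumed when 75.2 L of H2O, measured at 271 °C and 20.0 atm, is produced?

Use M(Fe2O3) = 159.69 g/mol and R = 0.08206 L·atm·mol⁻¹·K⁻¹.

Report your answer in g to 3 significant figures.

n(H2O) = PV/RT = (20.0 × 75.2) / (0.08206 × 544.15) = 33.68 mol
n(Fe2O3) = (1/3) × 33.68 = 11.23 mol
m(Fe2O3) = 11.23 × 159.69 = 1793 g

1790 g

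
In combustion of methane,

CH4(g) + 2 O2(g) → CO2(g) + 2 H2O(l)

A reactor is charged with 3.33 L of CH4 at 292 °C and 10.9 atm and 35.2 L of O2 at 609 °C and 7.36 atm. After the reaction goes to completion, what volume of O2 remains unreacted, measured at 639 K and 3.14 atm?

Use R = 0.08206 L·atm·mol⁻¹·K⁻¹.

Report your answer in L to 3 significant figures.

n(CH4) = PV/RT = (10.9 × 3.33) / (0.08206 × 565.15) = 0.7827 mol
n(O2) = PV/RT = (7.36 × 35.2) / (0.08206 × 882.15) = 3.579 mol
For 0.7827 mol CH4, stoichiometry requires (2/1) × 0.7827 = 1.565 mol O2; 3.579 mol is available, so CH4 is limiting.
n(O2) consumed = (2/1) × 0.7827 = 1.565 mol; remaining = 3.579 − 1.565 = 2.014 mol
V(O2) = nRT/P = 2.014 × 0.08206 × 639 / 3.14 = 33.63 L

33.6 L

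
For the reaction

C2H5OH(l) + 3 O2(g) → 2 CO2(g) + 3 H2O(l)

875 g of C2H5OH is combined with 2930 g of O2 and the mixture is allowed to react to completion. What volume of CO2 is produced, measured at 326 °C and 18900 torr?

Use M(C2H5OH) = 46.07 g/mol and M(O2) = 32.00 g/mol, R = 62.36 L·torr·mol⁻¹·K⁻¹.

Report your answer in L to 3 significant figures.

75.1 L

n(C2H5OH) = 875 / 46.07 = 18.99 mol
n(O2) = 2930 / 32.00 = 91.56 mol
For 18.99 mol C2H5OH, stoichiometry requires (3/1) × 18.99 = 56.97 mol O2; 91.56 mol is available, so C2H5OH is limiting.
n(CO2) = (2/1) × 18.99 = 37.98 mol
V(CO2) = nRT/P = 37.98 × 62.36 × 599.15 / 18900 = 75.08 L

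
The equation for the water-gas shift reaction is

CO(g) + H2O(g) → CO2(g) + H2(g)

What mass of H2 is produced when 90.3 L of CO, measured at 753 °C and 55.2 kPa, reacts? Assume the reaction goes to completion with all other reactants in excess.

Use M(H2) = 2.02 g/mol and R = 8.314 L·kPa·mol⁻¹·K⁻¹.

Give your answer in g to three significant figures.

n(CO) = PV/RT = (55.2 × 90.3) / (8.314 × 1026.15) = 0.5843 mol
n(H2) = (1/1) × 0.5843 = 0.5843 mol
m(H2) = 0.5843 × 2.02 = 1.180 g

1.18 g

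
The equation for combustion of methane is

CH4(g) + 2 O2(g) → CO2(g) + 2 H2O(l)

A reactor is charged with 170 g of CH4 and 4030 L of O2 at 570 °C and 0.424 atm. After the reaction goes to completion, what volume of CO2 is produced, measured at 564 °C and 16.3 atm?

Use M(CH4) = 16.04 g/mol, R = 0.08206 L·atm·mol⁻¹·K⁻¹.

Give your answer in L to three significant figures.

n(CH4) = 170 / 16.04 = 10.60 mol
n(O2) = PV/RT = (0.424 × 4030) / (0.08206 × 843.15) = 24.70 mol
For 10.60 mol CH4, stoichiometry requires (2/1) × 10.60 = 21.20 mol O2; 24.70 mol is available, so CH4 is limiting.
n(CO2) = (1/1) × 10.60 = 10.60 mol
V(CO2) = nRT/P = 10.60 × 0.08206 × 837.15 / 16.3 = 44.67 L

44.7 L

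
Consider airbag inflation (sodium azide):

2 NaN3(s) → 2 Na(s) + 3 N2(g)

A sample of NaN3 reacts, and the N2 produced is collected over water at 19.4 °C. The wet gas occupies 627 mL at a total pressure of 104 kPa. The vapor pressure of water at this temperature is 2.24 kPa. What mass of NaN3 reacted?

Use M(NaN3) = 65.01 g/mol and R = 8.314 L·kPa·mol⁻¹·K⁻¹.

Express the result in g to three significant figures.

P(N2) = 104 − 2.24 = 101.8 kPa
n(N2) = PV/RT = (101.8 × 0.6270) / (8.314 × 292.55) = 0.02624 mol
n(NaN3) = (2/3) × 0.02624 = 0.01749 mol
m(NaN3) = 0.01749 × 65.01 = 1.137 g

1.14 g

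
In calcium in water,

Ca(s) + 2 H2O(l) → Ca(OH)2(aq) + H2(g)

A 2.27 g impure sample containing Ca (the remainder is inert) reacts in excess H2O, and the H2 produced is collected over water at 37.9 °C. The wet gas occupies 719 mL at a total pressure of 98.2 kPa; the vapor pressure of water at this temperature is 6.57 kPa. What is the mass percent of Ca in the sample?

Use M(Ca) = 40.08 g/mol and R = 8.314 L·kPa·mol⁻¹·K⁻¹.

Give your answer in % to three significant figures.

P(H2) = 98.2 − 6.57 = 91.63 kPa
n(H2) = PV/RT = (91.63 × 0.7190) / (8.314 × 311.05) = 0.02548 mol
n(Ca) = (1/1) × 0.02548 = 0.02548 mol
m(Ca) = 0.02548 × 40.08 = 1.021 g
%Ca = 1.021 / 2.27 × 100 = 44.98%

45.0 %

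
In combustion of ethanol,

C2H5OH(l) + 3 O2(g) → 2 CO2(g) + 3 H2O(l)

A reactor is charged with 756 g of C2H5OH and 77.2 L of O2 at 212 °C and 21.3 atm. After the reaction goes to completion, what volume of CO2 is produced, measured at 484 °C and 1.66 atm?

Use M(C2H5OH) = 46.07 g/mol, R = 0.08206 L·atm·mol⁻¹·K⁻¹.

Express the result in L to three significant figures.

1030 L

n(C2H5OH) = 756 / 46.07 = 16.41 mol
n(O2) = PV/RT = (21.3 × 77.2) / (0.08206 × 485.15) = 41.30 mol
For 16.41 mol C2H5OH, stoichiometry requires (3/1) × 16.41 = 49.23 mol O2; 41.30 mol is available, so O2 is limiting.
n(CO2) = (2/3) × 41.30 = 27.53 mol
V(CO2) = nRT/P = 27.53 × 0.08206 × 757.15 / 1.66 = 1030 L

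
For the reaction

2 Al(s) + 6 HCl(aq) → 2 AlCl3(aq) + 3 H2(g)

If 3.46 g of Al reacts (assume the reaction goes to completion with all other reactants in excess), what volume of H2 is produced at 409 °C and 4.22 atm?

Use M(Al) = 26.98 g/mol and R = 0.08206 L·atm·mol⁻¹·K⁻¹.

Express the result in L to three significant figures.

2.55 L

n(Al) = 3.460 / 26.98 = 0.1282 mol
n(H2) = (3/2) × 0.1282 = 0.1923 mol
V = nRT/P = 0.1923 × 0.08206 × 682.15 / 4.22 = 2.551 L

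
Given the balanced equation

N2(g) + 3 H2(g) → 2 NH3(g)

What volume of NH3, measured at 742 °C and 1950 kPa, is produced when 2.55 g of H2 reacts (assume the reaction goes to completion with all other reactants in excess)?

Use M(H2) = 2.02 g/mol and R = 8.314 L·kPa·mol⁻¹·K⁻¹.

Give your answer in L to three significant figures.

3.64 L

n(H2) = 2.550 / 2.02 = 1.262 mol
n(NH3) = (2/3) × 1.262 = 0.8413 mol
V = nRT/P = 0.8413 × 8.314 × 1015.15 / 1950 = 3.641 L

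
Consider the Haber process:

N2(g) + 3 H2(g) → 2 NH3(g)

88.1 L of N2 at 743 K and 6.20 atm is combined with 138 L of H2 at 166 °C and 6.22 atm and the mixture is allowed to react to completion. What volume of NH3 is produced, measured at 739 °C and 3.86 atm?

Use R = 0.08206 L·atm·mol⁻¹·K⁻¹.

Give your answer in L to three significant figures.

342 L

n(N2) = PV/RT = (6.20 × 88.1) / (0.08206 × 743) = 8.959 mol
n(H2) = PV/RT = (6.22 × 138) / (0.08206 × 439.15) = 23.82 mol
For 8.959 mol N2, stoichiometry requires (3/1) × 8.959 = 26.88 mol H2; 23.82 mol is available, so H2 is limiting.
n(NH3) = (2/3) × 23.82 = 15.88 mol
V(NH3) = nRT/P = 15.88 × 0.08206 × 1012.15 / 3.86 = 341.7 L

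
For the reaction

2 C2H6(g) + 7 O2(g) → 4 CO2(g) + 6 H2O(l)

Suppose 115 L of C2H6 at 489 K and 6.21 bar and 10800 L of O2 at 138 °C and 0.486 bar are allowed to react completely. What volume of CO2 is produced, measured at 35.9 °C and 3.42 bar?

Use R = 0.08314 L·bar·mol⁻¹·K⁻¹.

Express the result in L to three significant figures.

264 L

n(C2H6) = PV/RT = (6.21 × 115) / (0.08314 × 489) = 17.57 mol
n(O2) = PV/RT = (0.486 × 10800) / (0.08314 × 411.15) = 153.5 mol
For 17.57 mol C2H6, stoichiometry requires (7/2) × 17.57 = 61.50 mol O2; 153.5 mol is available, so C2H6 is limiting.
n(CO2) = (4/2) × 17.57 = 35.14 mol
V(CO2) = nRT/P = 35.14 × 0.08314 × 309.05 / 3.42 = 264.0 L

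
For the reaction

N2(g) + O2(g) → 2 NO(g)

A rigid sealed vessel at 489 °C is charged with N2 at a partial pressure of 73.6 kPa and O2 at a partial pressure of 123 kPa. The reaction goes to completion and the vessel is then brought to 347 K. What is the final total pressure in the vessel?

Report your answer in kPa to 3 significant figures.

With V and T fixed, P_i ∝ n_i, so the mole ratios apply directly to partial pressures at 489 °C.
P(O2) required for 73.6 kPa of N2 = (1/1) × 73.6 = 73.60 kPa; available 123 kPa, so N2 is limiting.
P(O2) remaining = 123 − (1/1) × 73.6 = 49.40 kPa
P(gaseous products) = (2)/1 × 73.6 = 147.2 kPa
P_total at 489 °C = 49.40 + 147.2 = 196.6 kPa
Scaling to 347 K: P = 196.6 × 347/762.15 = 89.51 kPa

89.5 kPa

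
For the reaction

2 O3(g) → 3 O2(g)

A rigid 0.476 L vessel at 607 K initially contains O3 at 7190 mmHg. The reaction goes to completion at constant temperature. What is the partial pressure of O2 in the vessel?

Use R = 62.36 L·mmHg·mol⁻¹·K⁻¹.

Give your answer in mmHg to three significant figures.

n(O3)₀ = PV/RT = (7190 × 0.476) / (62.36 × 607) = 0.09042 mol
n(O2) = (3/2) × 0.09042 = 0.1356 mol
P(O2) = nRT/V = 0.1356 × 62.36 × 607 / 0.476 = 10780 mmHg

10800 mmHg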